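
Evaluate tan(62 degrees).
tan(62 degrees) = 1.8807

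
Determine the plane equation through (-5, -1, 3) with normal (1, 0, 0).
d = n·P = (1)(-5) + (0)(-1) + (0)(3) = -5
Plane: x = -5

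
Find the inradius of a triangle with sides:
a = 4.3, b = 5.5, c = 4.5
s = (a+b+c)/2 = (4.3+5.5+4.5)/2 = 7.15
Area = √(s(s-a)(s-b)(s-c)) = √(7.15·2.85·1.65·2.65) = 9.43931
r = Area/s = 9.43931/7.15 = 1.32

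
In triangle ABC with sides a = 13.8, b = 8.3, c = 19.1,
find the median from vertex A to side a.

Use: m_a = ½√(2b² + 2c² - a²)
m_a = ½√(2·8.3² + 2·19.1² - 13.8²)
m_a = ½√(137.78 + 729.62 - 190.44) = ½√676.96 = 13.01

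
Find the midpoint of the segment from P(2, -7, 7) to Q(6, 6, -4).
Midpoint = ((2+6)/2, (-7+6)/2, (7-4)/2) = (4, -0.5, 1.5)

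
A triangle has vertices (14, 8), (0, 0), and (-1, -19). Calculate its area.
Using the coordinate formula: Area = (1/2)|x₁(y₂-y₃) + x₂(y₃-y₁) + x₃(y₁-y₂)|
Area = (1/2)|14(0-(-19)) + 0((-19)-8) + (-1)(8-0)|
Area = (1/2)|14*19 + 0*(-27) + (-1)*8|
Area = (1/2)|266 + 0 + (-8)|
Area = (1/2)*258 = 129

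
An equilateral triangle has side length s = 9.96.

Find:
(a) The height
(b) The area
(a) Height h = s·√3/2 = 9.96·√3/2 = 8.626
(b) Area = (√3/4)·s² = (√3/4)·9.96² = (√3/4)·99.2016 = 42.96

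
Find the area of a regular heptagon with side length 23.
For a regular 7-gon with side length s = 23:
Apothem a = s / (2*tan(pi/7)) = 23 / (2*tan(pi/7)) ≈ 23.88
Perimeter P = 7 * 23 = 161
Area = (1/2) * P * a = (1/2) * 161 * 23.88 = 1922.34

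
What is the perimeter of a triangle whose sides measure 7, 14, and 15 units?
Perimeter = sum of all sides
Perimeter = 7 + 14 + 15
Perimeter = 36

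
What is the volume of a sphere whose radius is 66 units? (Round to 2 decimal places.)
Volume = (4/3) * pi * r³
Volume = (4/3) * pi * 66³
Volume = (4/3) * pi * 287496
Volume = 1204260.43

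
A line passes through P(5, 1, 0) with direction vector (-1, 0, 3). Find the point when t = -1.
P(-1) = (5 + (-1)(-1), 1 + 0(-1), 0 + 3(-1)) = (6, 1, -3)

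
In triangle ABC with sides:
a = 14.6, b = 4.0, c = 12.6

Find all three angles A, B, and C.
By the law of cosines:
cos(A) = (b² + c² - a²)/(2bc) = -0.380952  →  A = 112.4°
cos(B) = (a² + c² - b²)/(2ac) = 0.967384  →  B = 14.67°
cos(C) = (a² + b² - c²)/(2ab) = 0.602740  →  C = 52.93°
Check: A + B + C = 180.0° ✓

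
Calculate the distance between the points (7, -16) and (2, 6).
Using the distance formula: d = sqrt((x₂-x₁)² + (y₂-y₁)²)
dx = 2 - 7 = -5
dy = 6 - (-16) = 22
d = sqrt((-5)² + 22²) = sqrt(25 + 484) = sqrt(509) = 22.56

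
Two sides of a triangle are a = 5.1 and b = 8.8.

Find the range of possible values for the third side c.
By the triangle inequality: |a - b| < c < a + b
|5.1 - 8.8| < c < 5.1 + 8.8
3.7 < c < 13.9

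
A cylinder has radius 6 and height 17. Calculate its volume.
Volume = pi * r² * h
Volume = pi * 6² * 17
Volume = pi * 36 * 17
Volume = pi * 612
Volume = 1922.65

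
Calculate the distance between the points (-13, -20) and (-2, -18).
Using the distance formula: d = sqrt((x₂-x₁)² + (y₂-y₁)²)
dx = (-2) - (-13) = 11
dy = (-18) - (-20) = 2
d = sqrt(11² + 2²) = sqrt(121 + 4) = sqrt(125) = 11.18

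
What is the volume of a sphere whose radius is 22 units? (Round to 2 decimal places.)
Volume = (4/3) * pi * r³
Volume = (4/3) * pi * 22³
Volume = (4/3) * pi * 10648
Volume = 44602.24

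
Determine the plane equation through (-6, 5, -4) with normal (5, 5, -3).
d = n·P = (5)(-6) + (5)(5) + (-3)(-4) = 7
Plane: 5x + 5y - 3z = 7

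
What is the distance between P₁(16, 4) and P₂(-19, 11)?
Using the distance formula: d = sqrt((x₂-x₁)² + (y₂-y₁)²)
dx = (-19) - 16 = -35
dy = 11 - 4 = 7
d = sqrt((-35)² + 7²) = sqrt(1225 + 49) = sqrt(1274) = 35.69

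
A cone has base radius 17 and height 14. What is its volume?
Volume = (1/3) * pi * r² * h
Volume = (1/3) * pi * 17² * 14
Volume = (1/3) * pi * 289 * 14
Volume = (1/3) * pi * 4046
Volume = 4236.96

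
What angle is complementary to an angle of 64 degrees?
Complementary angles sum to 90 degrees.
Other angle = 90 - 64
Other angle = 26 degrees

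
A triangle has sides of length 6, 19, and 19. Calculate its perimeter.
Perimeter = sum of all sides
Perimeter = 6 + 19 + 19
Perimeter = 44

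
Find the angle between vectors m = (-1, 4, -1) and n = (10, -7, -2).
m·n = -36, |m|² = 18, |n|² = 153
cos θ = -36/√2754 ≈ -0.686
θ ≈ 133.3°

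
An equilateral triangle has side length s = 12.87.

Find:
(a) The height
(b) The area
(a) Height h = s·√3/2 = 12.87·√3/2 = 11.15
(b) Area = (√3/4)·s² = (√3/4)·12.87² = (√3/4)·165.637 = 71.72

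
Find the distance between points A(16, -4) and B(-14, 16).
Using the distance formula: d = sqrt((x₂-x₁)² + (y₂-y₁)²)
dx = (-14) - 16 = -30
dy = 16 - (-4) = 20
d = sqrt((-30)² + 20²) = sqrt(900 + 400) = sqrt(1300) = 36.06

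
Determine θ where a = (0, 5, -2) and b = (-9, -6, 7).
a·b = -44, |a|² = 29, |b|² = 166
cos θ = -44/√4814 ≈ -0.6342
θ ≈ 129.4°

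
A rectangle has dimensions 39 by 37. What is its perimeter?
Perimeter = 2 * (length + width)
Perimeter = 2 * (39 + 37)
Perimeter = 2 * 76
Perimeter = 152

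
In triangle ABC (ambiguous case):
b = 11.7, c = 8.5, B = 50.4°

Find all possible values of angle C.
sin(C)/c = sin(B)/b  →  sin(C) = c·sin(B)/b = 8.5·sin(50.4°)/11.7 = 0.559775
C₁ = arcsin(0.559775) = 34.04°,  C₂ = 180° - C₁ = 145.96°
Check C₂: A = 180° - 50.4° - 145.96° = -16.36° ≤ 0, rejected
C = 34.04° (one solution)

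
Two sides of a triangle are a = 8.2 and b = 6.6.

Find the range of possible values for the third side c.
By the triangle inequality: |a - b| < c < a + b
|8.2 - 6.6| < c < 8.2 + 6.6
1.6 < c < 14.8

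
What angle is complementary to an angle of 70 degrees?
Complementary angles sum to 90 degrees.
Other angle = 90 - 70
Other angle = 20 degrees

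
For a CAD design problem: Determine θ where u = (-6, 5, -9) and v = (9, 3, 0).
u·v = -39, |u|² = 142, |v|² = 90
cos θ = -39/√12780 ≈ -0.345
θ ≈ 110.2°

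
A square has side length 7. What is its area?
Area = s²
Area = 7²
Area = 49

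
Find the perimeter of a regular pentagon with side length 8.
Perimeter = number of sides * side length
Perimeter = 5 * 8
Perimeter = 40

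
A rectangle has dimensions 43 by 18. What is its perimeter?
Perimeter = 2 * (length + width)
Perimeter = 2 * (43 + 18)
Perimeter = 2 * 61
Perimeter = 122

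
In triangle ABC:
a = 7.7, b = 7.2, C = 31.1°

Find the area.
Using A = ½ab·sin(C):
A = ½·7.7·7.2·sin(31.1°) = ½·55.44·0.516533 = 14.32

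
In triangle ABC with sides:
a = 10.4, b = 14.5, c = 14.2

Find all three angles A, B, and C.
By the law of cosines:
cos(A) = (b² + c² - a²)/(2bc) = 0.737567  →  A = 42.48°
cos(B) = (a² + c² - b²)/(2ac) = 0.337046  →  B = 70.3°
cos(C) = (a² + b² - c²)/(2ab) = 0.387168  →  C = 67.22°
Check: A + B + C = 180.0° ✓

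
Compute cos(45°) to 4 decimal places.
cos(45 degrees) = sqrt(2)/2
Decimal approximation: 0.7071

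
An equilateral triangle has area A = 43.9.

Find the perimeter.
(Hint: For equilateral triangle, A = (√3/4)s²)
A = (√3/4)s²  →  s² = 4A/√3 = 4·43.9/√3 = 101.383
s = 10.0689
Perimeter = 3s = 30.21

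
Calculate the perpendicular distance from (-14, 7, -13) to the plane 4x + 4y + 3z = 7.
d = |4(-14) + 4(7) + 3(-13) - (7)| / √(4² + 4² + 3²) = 74/√41 = 11.56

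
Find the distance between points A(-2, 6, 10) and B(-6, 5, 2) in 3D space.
d = √[(-4)² + (-1)² + (-8)²] = √81 = 9.0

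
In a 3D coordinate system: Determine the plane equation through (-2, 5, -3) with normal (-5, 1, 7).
d = n·P = (-5)(-2) + (1)(5) + (7)(-3) = -6
Plane: -5x + y + 7z = -6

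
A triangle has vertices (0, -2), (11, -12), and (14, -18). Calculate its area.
Using the coordinate formula: Area = (1/2)|x₁(y₂-y₃) + x₂(y₃-y₁) + x₃(y₁-y₂)|
Area = (1/2)|0((-12)-(-18)) + 11((-18)-(-2)) + 14((-2)-(-12))|
Area = (1/2)|0*6 + 11*(-16) + 14*10|
Area = (1/2)|0 + (-176) + 140|
Area = (1/2)*36 = 18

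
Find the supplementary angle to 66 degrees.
Supplementary angles sum to 180 degrees.
Other angle = 180 - 66
Other angle = 114 degrees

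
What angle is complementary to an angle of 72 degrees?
Complementary angles sum to 90 degrees.
Other angle = 90 - 72
Other angle = 18 degrees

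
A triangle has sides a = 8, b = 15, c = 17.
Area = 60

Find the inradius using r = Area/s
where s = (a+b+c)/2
s = (8+15+17)/2 = 20
r = Area/s = 60/20 = 3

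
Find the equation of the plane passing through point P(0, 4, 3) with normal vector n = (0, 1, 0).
d = n·P = (0)(0) + (1)(4) + (0)(3) = 4
Plane: y = 4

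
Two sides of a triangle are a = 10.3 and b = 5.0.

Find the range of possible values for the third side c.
By the triangle inequality: |a - b| < c < a + b
|10.3 - 5.0| < c < 10.3 + 5.0
5.3 < c < 15.3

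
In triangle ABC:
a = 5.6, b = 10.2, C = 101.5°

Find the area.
Using A = ½ab·sin(C):
A = ½·5.6·10.2·sin(101.5°) = ½·57.12·0.979925 = 27.99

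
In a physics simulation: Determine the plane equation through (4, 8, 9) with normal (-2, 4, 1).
d = n·P = (-2)(4) + (4)(8) + (1)(9) = 33
Plane: -2x + 4y + z = 33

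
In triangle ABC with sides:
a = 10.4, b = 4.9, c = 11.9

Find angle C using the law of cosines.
cos(C) = (a² + b² - c²)/(2ab)
cos(C) = (10.4² + 4.9² - 11.9²)/(2·10.4·4.9) = -9.44/101.92 = -0.092622
C = arccos(-0.092622) = 95.31°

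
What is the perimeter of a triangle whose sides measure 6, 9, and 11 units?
Perimeter = sum of all sides
Perimeter = 6 + 9 + 11
Perimeter = 26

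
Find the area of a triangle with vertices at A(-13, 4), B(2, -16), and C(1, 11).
Using the coordinate formula: Area = (1/2)|x₁(y₂-y₃) + x₂(y₃-y₁) + x₃(y₁-y₂)|
Area = (1/2)|(-13)((-16)-11) + 2(11-4) + 1(4-(-16))|
Area = (1/2)|(-13)*(-27) + 2*7 + 1*20|
Area = (1/2)|351 + 14 + 20|
Area = (1/2)*385 = 192.50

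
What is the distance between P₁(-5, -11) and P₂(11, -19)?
Using the distance formula: d = sqrt((x₂-x₁)² + (y₂-y₁)²)
dx = 11 - (-5) = 16
dy = (-19) - (-11) = -8
d = sqrt(16² + (-8)²) = sqrt(256 + 64) = sqrt(320) = 17.89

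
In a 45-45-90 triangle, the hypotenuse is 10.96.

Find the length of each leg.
In a 45-45-90 triangle, hypotenuse = leg·√2  →  leg = hypotenuse/√2
leg = 10.96/√2 = 7.75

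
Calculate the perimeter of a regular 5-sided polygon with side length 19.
Perimeter = number of sides * side length
Perimeter = 5 * 19
Perimeter = 95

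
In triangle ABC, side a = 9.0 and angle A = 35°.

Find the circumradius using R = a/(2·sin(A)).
R = a/(2·sin(A)) = 9.0/(2·sin(35°))
R = 9.0/(2·0.573576) = 9.0/1.147153 = 7.846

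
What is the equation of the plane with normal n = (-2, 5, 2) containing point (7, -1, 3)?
d = n·P = (-2)(7) + (5)(-1) + (2)(3) = -13
Plane: -2x + 5y + 2z = -13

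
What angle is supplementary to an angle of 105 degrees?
Supplementary angles sum to 180 degrees.
Other angle = 180 - 105
Other angle = 75 degrees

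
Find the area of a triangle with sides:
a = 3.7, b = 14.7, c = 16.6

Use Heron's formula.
s = (a+b+c)/2 = (3.7+14.7+16.6)/2 = 17.5
A = √(s(s-a)(s-b)(s-c)) = √(17.5·13.8·2.8·0.9)
A = √608.58 = 24.67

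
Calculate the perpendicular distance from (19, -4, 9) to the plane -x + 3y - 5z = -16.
d = |(-1)(19) + 3(-4) + (-5)(9) - (-16)| / √((-1)² + 3² + (-5)²) = 60/√35 = 10.14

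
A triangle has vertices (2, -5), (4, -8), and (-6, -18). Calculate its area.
Using the coordinate formula: Area = (1/2)|x₁(y₂-y₃) + x₂(y₃-y₁) + x₃(y₁-y₂)|
Area = (1/2)|2((-8)-(-18)) + 4((-18)-(-5)) + (-6)((-5)-(-8))|
Area = (1/2)|2*10 + 4*(-13) + (-6)*3|
Area = (1/2)|20 + (-52) + (-18)|
Area = (1/2)*50 = 25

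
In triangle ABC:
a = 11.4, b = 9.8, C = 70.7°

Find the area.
Using A = ½ab·sin(C):
A = ½·11.4·9.8·sin(70.7°) = ½·111.72·0.943801 = 52.72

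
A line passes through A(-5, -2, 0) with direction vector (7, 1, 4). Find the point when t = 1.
P(1) = (-5 + 7(1), -2 + 1(1), 0 + 4(1)) = (2, -1, 4)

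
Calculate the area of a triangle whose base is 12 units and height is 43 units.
Area = (1/2) * base * height
Area = (1/2) * 12 * 43
Area = 258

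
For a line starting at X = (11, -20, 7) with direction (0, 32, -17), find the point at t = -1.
P(-1) = (11 + 0(-1), -20 + 32(-1), 7 + (-17)(-1)) = (11, -52, 24)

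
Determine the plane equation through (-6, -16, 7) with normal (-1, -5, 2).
d = n·P = (-1)(-6) + (-5)(-16) + (2)(7) = 100
Plane: -x - 5y + 2z = 100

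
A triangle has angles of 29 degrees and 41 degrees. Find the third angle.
Sum of angles in a triangle = 180 degrees
Third angle = 180 - 29 - 41
Third angle = 110 degrees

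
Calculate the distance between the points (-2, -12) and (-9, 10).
Using the distance formula: d = sqrt((x₂-x₁)² + (y₂-y₁)²)
dx = (-9) - (-2) = -7
dy = 10 - (-12) = 22
d = sqrt((-7)² + 22²) = sqrt(49 + 484) = sqrt(533) = 23.09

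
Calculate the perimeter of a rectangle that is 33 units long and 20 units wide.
Perimeter = 2 * (length + width)
Perimeter = 2 * (33 + 20)
Perimeter = 2 * 53
Perimeter = 106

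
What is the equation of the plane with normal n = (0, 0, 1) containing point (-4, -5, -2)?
d = n·P = (0)(-4) + (0)(-5) + (1)(-2) = -2
Plane: z = -2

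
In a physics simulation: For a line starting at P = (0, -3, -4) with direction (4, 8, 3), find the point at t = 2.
P(2) = (0 + 4(2), -3 + 8(2), -4 + 3(2)) = (8, 13, 2)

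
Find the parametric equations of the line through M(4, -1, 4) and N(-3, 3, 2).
Direction vector d = N - M = (-7, 4, -2)
x = 4 - 7t, y = -1 + 4t, z = 4 - 2t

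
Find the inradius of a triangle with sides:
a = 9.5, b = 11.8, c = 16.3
s = (a+b+c)/2 = (9.5+11.8+16.3)/2 = 18.8
Area = √(s(s-a)(s-b)(s-c)) = √(18.8·9.3·7·2.5) = 55.3146
r = Area/s = 55.3146/18.8 = 2.942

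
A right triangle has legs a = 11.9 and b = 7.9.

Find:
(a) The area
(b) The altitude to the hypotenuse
(a) Area = ½ab = ½·11.9·7.9 = 47.005
(b) Hypotenuse c = √(11.9² + 7.9²) = √204.02 = 14.2836
    Area = ½·c·h_c  →  h_c = 2·Area/c = 2·47.005/14.2836 = 6.582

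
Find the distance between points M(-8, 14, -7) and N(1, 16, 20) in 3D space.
d = √[(9)² + (2)² + (27)²] = √814 = 28.53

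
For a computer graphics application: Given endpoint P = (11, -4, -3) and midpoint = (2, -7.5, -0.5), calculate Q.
Q = (2×2 - 11, 2×(-7.5) - (-4), 2×(-0.5) - (-3)) = (-7, -11, 2)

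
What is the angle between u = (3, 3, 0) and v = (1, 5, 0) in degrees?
u·v = 18, |u|² = 18, |v|² = 26
cos θ = 18/√468 ≈ 0.8321
θ ≈ 33.69°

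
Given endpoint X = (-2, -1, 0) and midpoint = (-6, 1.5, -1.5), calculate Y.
Y = (2×(-6) - (-2), 2×1.5 - (-1), 2×(-1.5) - 0) = (-10, 4, -3)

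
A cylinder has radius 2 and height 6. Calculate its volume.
Volume = pi * r² * h
Volume = pi * 2² * 6
Volume = pi * 4 * 6
Volume = pi * 24
Volume = 75.40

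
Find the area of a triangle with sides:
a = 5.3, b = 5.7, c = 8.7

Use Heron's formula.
s = (a+b+c)/2 = (5.3+5.7+8.7)/2 = 9.85
A = √(s(s-a)(s-b)(s-c)) = √(9.85·4.55·4.15·1.15)
A = √213.892 = 14.63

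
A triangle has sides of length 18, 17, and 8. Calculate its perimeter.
Perimeter = sum of all sides
Perimeter = 18 + 17 + 8
Perimeter = 43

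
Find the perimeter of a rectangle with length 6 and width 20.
Perimeter = 2 * (length + width)
Perimeter = 2 * (6 + 20)
Perimeter = 2 * 26
Perimeter = 52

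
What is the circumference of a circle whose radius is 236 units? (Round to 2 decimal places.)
Circumference = 2 * pi * r
Circumference = 2 * pi * 236
Circumference = 1482.83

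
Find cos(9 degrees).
cos(9 degrees) = 0.9877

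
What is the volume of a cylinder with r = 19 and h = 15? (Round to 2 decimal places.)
Volume = pi * r² * h
Volume = pi * 19² * 15
Volume = pi * 361 * 15
Volume = pi * 5415
Volume = 17011.72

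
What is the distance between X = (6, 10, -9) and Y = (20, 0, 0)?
d = √[(14)² + (-10)² + (9)²] = √377 = 19.42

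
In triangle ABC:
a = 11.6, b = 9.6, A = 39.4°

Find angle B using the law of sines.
sin(B)/b = sin(A)/a
sin(B) = b·sin(A)/a = 9.6·sin(39.4°)/11.6 = 0.525294
B = arcsin(0.525294) = 31.69°  (b ≤ a, so B ≤ A and the acute solution is unique)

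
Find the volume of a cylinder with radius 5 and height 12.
Volume = pi * r² * h
Volume = pi * 5² * 12
Volume = pi * 25 * 12
Volume = pi * 300
Volume = 942.48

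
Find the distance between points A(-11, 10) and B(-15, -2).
Using the distance formula: d = sqrt((x₂-x₁)² + (y₂-y₁)²)
dx = (-15) - (-11) = -4
dy = (-2) - 10 = -12
d = sqrt((-4)² + (-12)²) = sqrt(16 + 144) = sqrt(160) = 12.65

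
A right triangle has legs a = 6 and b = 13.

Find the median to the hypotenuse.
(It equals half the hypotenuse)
Hypotenuse c = √(6² + 13²) = √205 = 14.3178
Median to hypotenuse = c/2 = 7.159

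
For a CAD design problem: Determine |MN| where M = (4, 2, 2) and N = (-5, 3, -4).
d = √[(-9)² + (1)² + (-6)²] = √118 = 10.86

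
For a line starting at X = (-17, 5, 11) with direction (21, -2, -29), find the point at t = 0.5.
P(0.5) = (-17 + 21(0.5), 5 + (-2)(0.5), 11 + (-29)(0.5)) = (-6.5, 4, -3.5)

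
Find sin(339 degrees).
sin(339 degrees) = -0.3584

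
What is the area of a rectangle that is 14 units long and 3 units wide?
Area = length * width
Area = 14 * 3
Area = 42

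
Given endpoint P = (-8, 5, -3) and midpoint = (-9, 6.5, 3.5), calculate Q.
Q = (2×(-9) - (-8), 2×6.5 - 5, 2×3.5 - (-3)) = (-10, 8, 10)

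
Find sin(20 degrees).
sin(20 degrees) = 0.342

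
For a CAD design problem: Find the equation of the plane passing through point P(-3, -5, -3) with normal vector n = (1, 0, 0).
d = n·P = (1)(-3) + (0)(-5) + (0)(-3) = -3
Plane: x = -3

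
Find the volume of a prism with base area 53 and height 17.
Volume = base area * height
Volume = 53 * 17
Volume = 901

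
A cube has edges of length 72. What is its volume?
Volume = s³
Volume = 72³
Volume = 373248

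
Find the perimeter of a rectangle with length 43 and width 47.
Perimeter = 2 * (length + width)
Perimeter = 2 * (43 + 47)
Perimeter = 2 * 90
Perimeter = 180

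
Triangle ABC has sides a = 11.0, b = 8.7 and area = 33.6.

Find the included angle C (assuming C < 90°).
Area = ½ab·sin(C)  →  sin(C) = 2·Area/(ab)
sin(C) = 2·33.6/(11.0·8.7) = 0.702194
C = arcsin(0.702194) = 44.6°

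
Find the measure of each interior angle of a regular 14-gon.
Interior angle of a regular n-gon = (n-2)*180/n
Interior angle = (14-2)*180/14
Interior angle = 12*180/14
Interior angle = 2160/14
Interior angle = 154.29 degrees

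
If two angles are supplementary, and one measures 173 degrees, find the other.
Supplementary angles sum to 180 degrees.
Other angle = 180 - 173
Other angle = 7 degrees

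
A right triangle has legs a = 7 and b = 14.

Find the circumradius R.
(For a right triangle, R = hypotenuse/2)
Hypotenuse c = √(7² + 14²) = √245 = 15.6525
R = c/2 = 7.826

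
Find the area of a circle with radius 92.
Area = pi * r²
Area = pi * 92²
Area = pi * 8464
Area = 26590.44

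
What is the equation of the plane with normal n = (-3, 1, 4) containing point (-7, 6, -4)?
d = n·P = (-3)(-7) + (1)(6) + (4)(-4) = 11
Plane: -3x + y + 4z = 11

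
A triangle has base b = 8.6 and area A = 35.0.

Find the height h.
A = ½bh  →  h = 2A/b
h = 2·35.0/8.6 = 8.14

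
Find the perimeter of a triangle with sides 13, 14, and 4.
Perimeter = sum of all sides
Perimeter = 13 + 14 + 4
Perimeter = 31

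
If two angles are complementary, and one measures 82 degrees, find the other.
Complementary angles sum to 90 degrees.
Other angle = 90 - 82
Other angle = 8 degrees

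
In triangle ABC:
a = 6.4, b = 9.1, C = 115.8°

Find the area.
Using A = ½ab·sin(C):
A = ½·6.4·9.1·sin(115.8°) = ½·58.24·0.900319 = 26.22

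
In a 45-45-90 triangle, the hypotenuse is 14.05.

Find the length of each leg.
In a 45-45-90 triangle, hypotenuse = leg·√2  →  leg = hypotenuse/√2
leg = 14.05/√2 = 9.935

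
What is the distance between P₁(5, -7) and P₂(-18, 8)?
Using the distance formula: d = sqrt((x₂-x₁)² + (y₂-y₁)²)
dx = (-18) - 5 = -23
dy = 8 - (-7) = 15
d = sqrt((-23)² + 15²) = sqrt(529 + 225) = sqrt(754) = 27.46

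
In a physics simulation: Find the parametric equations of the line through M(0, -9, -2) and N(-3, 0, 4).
Direction vector d = N - M = (-3, 9, 6)
x = 0 - 3t, y = -9 + 9t, z = -2 + 6t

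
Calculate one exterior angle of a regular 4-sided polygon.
Exterior angle of a regular n-gon = 360/n
Exterior angle = 360/4
Exterior angle = 90 degrees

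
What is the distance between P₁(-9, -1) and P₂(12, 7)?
Using the distance formula: d = sqrt((x₂-x₁)² + (y₂-y₁)²)
dx = 12 - (-9) = 21
dy = 7 - (-1) = 8
d = sqrt(21² + 8²) = sqrt(441 + 64) = sqrt(505) = 22.47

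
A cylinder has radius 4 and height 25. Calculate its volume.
Volume = pi * r² * h
Volume = pi * 4² * 25
Volume = pi * 16 * 25
Volume = pi * 400
Volume = 1256.64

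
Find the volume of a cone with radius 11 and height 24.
Volume = (1/3) * pi * r² * h
Volume = (1/3) * pi * 11² * 24
Volume = (1/3) * pi * 121 * 24
Volume = (1/3) * pi * 2904
Volume = 3041.06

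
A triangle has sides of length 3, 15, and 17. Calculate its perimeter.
Perimeter = sum of all sides
Perimeter = 3 + 15 + 17
Perimeter = 35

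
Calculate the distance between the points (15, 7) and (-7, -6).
Using the distance formula: d = sqrt((x₂-x₁)² + (y₂-y₁)²)
dx = (-7) - 15 = -22
dy = (-6) - 7 = -13
d = sqrt((-22)² + (-13)²) = sqrt(484 + 169) = sqrt(653) = 25.55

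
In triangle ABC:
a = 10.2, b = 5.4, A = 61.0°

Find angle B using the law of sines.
sin(B)/b = sin(A)/a
sin(B) = b·sin(A)/a = 5.4·sin(61.0°)/10.2 = 0.463034
B = arcsin(0.463034) = 27.58°  (b ≤ a, so B ≤ A and the acute solution is unique)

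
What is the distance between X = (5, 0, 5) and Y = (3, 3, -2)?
d = √[(-2)² + (3)² + (-7)²] = √62 = 7.874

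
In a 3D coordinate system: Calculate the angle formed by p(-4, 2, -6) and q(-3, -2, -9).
p·q = 62, |p|² = 56, |q|² = 94
cos θ = 62/√5264 ≈ 0.8545
θ ≈ 31.29°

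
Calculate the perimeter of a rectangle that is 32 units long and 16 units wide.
Perimeter = 2 * (length + width)
Perimeter = 2 * (32 + 16)
Perimeter = 2 * 48
Perimeter = 96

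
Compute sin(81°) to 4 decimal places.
sin(81 degrees) = 0.9877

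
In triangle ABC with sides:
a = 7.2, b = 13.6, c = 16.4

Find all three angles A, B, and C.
By the law of cosines:
cos(A) = (b² + c² - a²)/(2bc) = 0.901363  →  A = 25.66°
cos(B) = (a² + c² - b²)/(2ac) = 0.575203  →  B = 54.89°
cos(C) = (a² + b² - c²)/(2ab) = -0.164216  →  C = 99.45°
Check: A + B + C = 180.0° ✓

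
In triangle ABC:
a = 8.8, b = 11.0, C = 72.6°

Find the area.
Using A = ½ab·sin(C):
A = ½·8.8·11.0·sin(72.6°) = ½·96.8·0.954240 = 46.19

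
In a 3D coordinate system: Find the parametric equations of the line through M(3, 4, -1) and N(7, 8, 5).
Direction vector d = N - M = (4, 4, 6)
x = 3 + 4t, y = 4 + 4t, z = -1 + 6t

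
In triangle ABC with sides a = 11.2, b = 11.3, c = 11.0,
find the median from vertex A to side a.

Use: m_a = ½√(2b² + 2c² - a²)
m_a = ½√(2·11.3² + 2·11.0² - 11.2²)
m_a = ½√(255.38 + 242 - 125.44) = ½√371.94 = 9.643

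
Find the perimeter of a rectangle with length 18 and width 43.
Perimeter = 2 * (length + width)
Perimeter = 2 * (18 + 43)
Perimeter = 2 * 61
Perimeter = 122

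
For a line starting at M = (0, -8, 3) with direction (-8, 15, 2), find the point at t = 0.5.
P(0.5) = (0 + (-8)(0.5), -8 + 15(0.5), 3 + 2(0.5)) = (-4, -0.5, 4)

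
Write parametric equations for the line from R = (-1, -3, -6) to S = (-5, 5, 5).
Direction vector d = S - R = (-4, 8, 11)
x = -1 - 4t, y = -3 + 8t, z = -6 + 11t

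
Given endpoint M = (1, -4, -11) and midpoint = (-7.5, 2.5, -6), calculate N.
N = (2×(-7.5) - 1, 2×2.5 - (-4), 2×(-6) - (-11)) = (-16, 9, -1)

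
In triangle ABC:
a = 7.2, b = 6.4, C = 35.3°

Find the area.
Using A = ½ab·sin(C):
A = ½·7.2·6.4·sin(35.3°) = ½·46.08·0.577858 = 13.31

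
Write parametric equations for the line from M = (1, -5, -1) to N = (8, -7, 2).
Direction vector d = N - M = (7, -2, 3)
x = 1 + 7t, y = -5 - 2t, z = -1 + 3t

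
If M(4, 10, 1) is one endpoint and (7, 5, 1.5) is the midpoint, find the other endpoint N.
N = (2×7 - 4, 2×5 - 10, 2×1.5 - 1) = (10, 0, 2)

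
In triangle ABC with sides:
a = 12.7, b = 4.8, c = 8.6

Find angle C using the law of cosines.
cos(C) = (a² + b² - c²)/(2ab)
cos(C) = (12.7² + 4.8² - 8.6²)/(2·12.7·4.8) = 110.37/121.92 = 0.905266
C = arccos(0.905266) = 25.14°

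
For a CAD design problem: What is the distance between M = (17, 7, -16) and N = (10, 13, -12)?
d = √[(-7)² + (6)² + (4)²] = √101 = 10.05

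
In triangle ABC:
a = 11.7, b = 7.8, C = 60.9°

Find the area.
Using A = ½ab·sin(C):
A = ½·11.7·7.8·sin(60.9°) = ½·91.26·0.873772 = 39.87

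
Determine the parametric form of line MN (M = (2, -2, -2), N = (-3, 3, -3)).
Direction vector d = N - M = (-5, 5, -1)
x = 2 - 5t, y = -2 + 5t, z = -2 - t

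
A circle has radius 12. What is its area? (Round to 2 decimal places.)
Area = pi * r²
Area = pi * 12²
Area = pi * 144
Area = 452.39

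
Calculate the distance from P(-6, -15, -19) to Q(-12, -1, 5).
d = √[(-6)² + (14)² + (24)²] = √808 = 28.43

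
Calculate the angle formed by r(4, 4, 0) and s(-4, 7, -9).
r·s = 12, |r|² = 32, |s|² = 146
cos θ = 12/√4672 ≈ 0.1756
θ ≈ 79.89°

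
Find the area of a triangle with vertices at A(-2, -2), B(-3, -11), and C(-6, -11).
Using the coordinate formula: Area = (1/2)|x₁(y₂-y₃) + x₂(y₃-y₁) + x₃(y₁-y₂)|
Area = (1/2)|(-2)((-11)-(-11)) + (-3)((-11)-(-2)) + (-6)((-2)-(-11))|
Area = (1/2)|(-2)*0 + (-3)*(-9) + (-6)*9|
Area = (1/2)|0 + 27 + (-54)|
Area = (1/2)*27 = 13.50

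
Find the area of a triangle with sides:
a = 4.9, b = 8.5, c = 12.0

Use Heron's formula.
s = (a+b+c)/2 = (4.9+8.5+12.0)/2 = 12.7
A = √(s(s-a)(s-b)(s-c)) = √(12.7·7.8·4.2·0.7)
A = √291.236 = 17.07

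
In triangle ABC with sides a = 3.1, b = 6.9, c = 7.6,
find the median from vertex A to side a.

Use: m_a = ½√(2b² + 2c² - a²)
m_a = ½√(2·6.9² + 2·7.6² - 3.1²)
m_a = ½√(95.22 + 115.52 - 9.61) = ½√201.13 = 7.091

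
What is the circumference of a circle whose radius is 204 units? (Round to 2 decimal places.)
Circumference = 2 * pi * r
Circumference = 2 * pi * 204
Circumference = 1281.77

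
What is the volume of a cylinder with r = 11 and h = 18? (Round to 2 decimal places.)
Volume = pi * r² * h
Volume = pi * 11² * 18
Volume = pi * 121 * 18
Volume = pi * 2178
Volume = 6842.39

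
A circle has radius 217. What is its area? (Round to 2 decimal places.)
Area = pi * r²
Area = pi * 217²
Area = pi * 47089
Area = 147934.46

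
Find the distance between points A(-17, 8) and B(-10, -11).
Using the distance formula: d = sqrt((x₂-x₁)² + (y₂-y₁)²)
dx = (-10) - (-17) = 7
dy = (-11) - 8 = -19
d = sqrt(7² + (-19)²) = sqrt(49 + 361) = sqrt(410) = 20.25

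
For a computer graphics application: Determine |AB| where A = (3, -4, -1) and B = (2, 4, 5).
d = √[(-1)² + (8)² + (6)²] = √101 = 10.05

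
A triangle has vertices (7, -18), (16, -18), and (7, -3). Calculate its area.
Using the coordinate formula: Area = (1/2)|x₁(y₂-y₃) + x₂(y₃-y₁) + x₃(y₁-y₂)|
Area = (1/2)|7((-18)-(-3)) + 16((-3)-(-18)) + 7((-18)-(-18))|
Area = (1/2)|7*(-15) + 16*15 + 7*0|
Area = (1/2)|(-105) + 240 + 0|
Area = (1/2)*135 = 67.50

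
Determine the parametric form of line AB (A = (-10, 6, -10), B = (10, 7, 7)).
Direction vector d = B - A = (20, 1, 17)
x = -10 + 20t, y = 6 + t, z = -10 + 17t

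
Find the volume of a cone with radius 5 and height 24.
Volume = (1/3) * pi * r² * h
Volume = (1/3) * pi * 5² * 24
Volume = (1/3) * pi * 25 * 24
Volume = (1/3) * pi * 600
Volume = 628.32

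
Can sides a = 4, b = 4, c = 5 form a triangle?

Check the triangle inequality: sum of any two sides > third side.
Yes, triangle inequality satisfied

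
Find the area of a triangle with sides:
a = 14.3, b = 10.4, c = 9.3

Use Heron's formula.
s = (a+b+c)/2 = (14.3+10.4+9.3)/2 = 17
A = √(s(s-a)(s-b)(s-c)) = √(17·2.7·6.6·7.7)
A = √2332.64 = 48.3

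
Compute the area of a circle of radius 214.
Area = pi * r²
Area = pi * 214²
Area = pi * 45796
Area = 143872.38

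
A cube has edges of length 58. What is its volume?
Volume = s³
Volume = 58³
Volume = 195112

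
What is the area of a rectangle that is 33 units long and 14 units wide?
Area = length * width
Area = 33 * 14
Area = 462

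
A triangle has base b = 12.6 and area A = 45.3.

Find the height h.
A = ½bh  →  h = 2A/b
h = 2·45.3/12.6 = 7.19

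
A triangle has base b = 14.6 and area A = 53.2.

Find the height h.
A = ½bh  →  h = 2A/b
h = 2·53.2/14.6 = 7.288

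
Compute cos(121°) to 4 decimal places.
cos(121 degrees) = -0.515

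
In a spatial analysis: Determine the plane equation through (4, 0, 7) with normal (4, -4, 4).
d = n·P = (4)(4) + (-4)(0) + (4)(7) = 44
Plane: 4x - 4y + 4z = 44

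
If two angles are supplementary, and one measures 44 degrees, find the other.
Supplementary angles sum to 180 degrees.
Other angle = 180 - 44
Other angle = 136 degrees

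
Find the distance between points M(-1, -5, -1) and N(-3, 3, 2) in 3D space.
d = √[(-2)² + (8)² + (3)²] = √77 = 8.775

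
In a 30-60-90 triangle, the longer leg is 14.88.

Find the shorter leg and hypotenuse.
In a 30-60-90 triangle, sides are in ratio 1 : √3 : 2.
Long leg = short leg·√3  →  short leg = 14.88/√3 = 8.591
Hypotenuse = 2·(short leg) = 2·14.88/√3 = 17.18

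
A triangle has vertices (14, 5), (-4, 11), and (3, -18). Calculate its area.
Using the coordinate formula: Area = (1/2)|x₁(y₂-y₃) + x₂(y₃-y₁) + x₃(y₁-y₂)|
Area = (1/2)|14(11-(-18)) + (-4)((-18)-5) + 3(5-11)|
Area = (1/2)|14*29 + (-4)*(-23) + 3*(-6)|
Area = (1/2)|406 + 92 + (-18)|
Area = (1/2)*480 = 240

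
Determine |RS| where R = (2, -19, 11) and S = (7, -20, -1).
d = √[(5)² + (-1)² + (-12)²] = √170 = 13.04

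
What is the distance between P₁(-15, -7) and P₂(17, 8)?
Using the distance formula: d = sqrt((x₂-x₁)² + (y₂-y₁)²)
dx = 17 - (-15) = 32
dy = 8 - (-7) = 15
d = sqrt(32² + 15²) = sqrt(1024 + 225) = sqrt(1249) = 35.34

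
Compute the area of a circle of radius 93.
Area = pi * r²
Area = pi * 93²
Area = pi * 8649
Area = 27171.63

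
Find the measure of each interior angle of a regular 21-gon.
Interior angle of a regular n-gon = (n-2)*180/n
Interior angle = (21-2)*180/21
Interior angle = 19*180/21
Interior angle = 3420/21
Interior angle = 162.86 degrees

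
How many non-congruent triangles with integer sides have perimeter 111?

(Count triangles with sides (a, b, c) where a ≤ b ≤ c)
With a ≤ b ≤ c and a + b + c = 111, the triangle inequality a + b > c gives c < 111/2, so c ≤ 55.
Iterate a from 1 to ⌊p/3⌋ = 37; for each a, b ranges from a to ⌊(p−a)/2⌋ with c = p − a − b, keeping only c ≥ b.
Triples: (1, 55, 55), (2, 54, 55), (3, 53, 55), …
Count = 271 triangles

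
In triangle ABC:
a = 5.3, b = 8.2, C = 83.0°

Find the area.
Using A = ½ab·sin(C):
A = ½·5.3·8.2·sin(83.0°) = ½·43.46·0.992546 = 21.57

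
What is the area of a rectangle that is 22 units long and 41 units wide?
Area = length * width
Area = 22 * 41
Area = 902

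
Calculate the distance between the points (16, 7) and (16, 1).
Using the distance formula: d = sqrt((x₂-x₁)² + (y₂-y₁)²)
dx = 16 - 16 = 0
dy = 1 - 7 = -6
d = sqrt(0² + (-6)²) = sqrt(0 + 36) = sqrt(36) = 6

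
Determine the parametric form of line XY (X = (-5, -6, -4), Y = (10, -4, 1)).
Direction vector d = Y - X = (15, 2, 5)
x = -5 + 15t, y = -6 + 2t, z = -4 + 5t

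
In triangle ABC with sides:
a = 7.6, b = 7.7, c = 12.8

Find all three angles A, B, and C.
By the law of cosines:
cos(A) = (b² + c² - a²)/(2bc) = 0.838931  →  A = 32.97°
cos(B) = (a² + c² - b²)/(2ac) = 0.834241  →  B = 33.46°
cos(C) = (a² + b² - c²)/(2ab) = -0.399778  →  C = 113.6°
Check: A + B + C = 180.0° ✓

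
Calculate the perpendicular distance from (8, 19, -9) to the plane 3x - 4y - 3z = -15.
d = |3(8) + (-4)(19) + (-3)(-9) - (-15)| / √(3² + (-4)² + (-3)²) = 10/√34 = 1.715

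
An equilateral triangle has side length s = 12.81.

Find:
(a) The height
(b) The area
(a) Height h = s·√3/2 = 12.81·√3/2 = 11.09
(b) Area = (√3/4)·s² = (√3/4)·12.81² = (√3/4)·164.096 = 71.06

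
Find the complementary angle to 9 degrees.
Complementary angles sum to 90 degrees.
Other angle = 90 - 9
Other angle = 81 degrees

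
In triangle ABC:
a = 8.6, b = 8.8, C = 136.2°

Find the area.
Using A = ½ab·sin(C):
A = ½·8.6·8.8·sin(136.2°) = ½·75.68·0.692143 = 26.19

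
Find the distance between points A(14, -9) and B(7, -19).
Using the distance formula: d = sqrt((x₂-x₁)² + (y₂-y₁)²)
dx = 7 - 14 = -7
dy = (-19) - (-9) = -10
d = sqrt((-7)² + (-10)²) = sqrt(49 + 100) = sqrt(149) = 12.21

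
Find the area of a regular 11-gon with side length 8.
For a regular 11-gon with side length s = 8:
Apothem a = s / (2*tan(pi/11)) = 8 / (2*tan(pi/11)) ≈ 13.6227
Perimeter P = 11 * 8 = 88
Area = (1/2) * P * a = (1/2) * 88 * 13.6227 = 599.40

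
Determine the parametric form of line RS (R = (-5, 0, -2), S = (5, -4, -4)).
Direction vector d = S - R = (10, -4, -2)
x = -5 + 10t, y = 0 - 4t, z = -2 - 2t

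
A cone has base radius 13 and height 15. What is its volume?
Volume = (1/3) * pi * r² * h
Volume = (1/3) * pi * 13² * 15
Volume = (1/3) * pi * 169 * 15
Volume = (1/3) * pi * 2535
Volume = 2654.65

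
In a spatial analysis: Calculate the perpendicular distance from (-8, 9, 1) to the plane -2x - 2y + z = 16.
d = |(-2)(-8) + (-2)(9) + 1(1) - (16)| / √((-2)² + (-2)² + 1²) = 17/√9 = 5.667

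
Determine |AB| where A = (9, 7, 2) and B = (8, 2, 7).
d = √[(-1)² + (-5)² + (5)²] = √51 = 7.141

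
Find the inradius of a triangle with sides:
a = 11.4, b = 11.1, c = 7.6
s = (a+b+c)/2 = (11.4+11.1+7.6)/2 = 15.05
Area = √(s(s-a)(s-b)(s-c)) = √(15.05·3.65·3.95·7.45) = 40.206
r = Area/s = 40.206/15.05 = 2.671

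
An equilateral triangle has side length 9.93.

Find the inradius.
For an equilateral triangle, r = s/(2√3) where s is the side.
r = 9.93/(2√3) = 9.93/3.464102 = 2.867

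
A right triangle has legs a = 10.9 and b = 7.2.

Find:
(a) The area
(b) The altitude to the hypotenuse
(a) Area = ½ab = ½·10.9·7.2 = 39.24
(b) Hypotenuse c = √(10.9² + 7.2²) = √170.65 = 13.0633
    Area = ½·c·h_c  →  h_c = 2·Area/c = 2·39.24/13.0633 = 6.008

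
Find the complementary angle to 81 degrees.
Complementary angles sum to 90 degrees.
Other angle = 90 - 81
Other angle = 9 degrees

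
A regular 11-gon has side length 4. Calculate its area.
For a regular 11-gon with side length s = 4:
Apothem a = s / (2*tan(pi/11)) = 4 / (2*tan(pi/11)) ≈ 6.8114
Perimeter P = 11 * 4 = 44
Area = (1/2) * P * a = (1/2) * 44 * 6.8114 = 149.85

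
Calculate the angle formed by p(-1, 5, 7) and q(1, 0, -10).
p·q = -71, |p|² = 75, |q|² = 101
cos θ = -71/√7575 ≈ -0.8158
θ ≈ 144.7°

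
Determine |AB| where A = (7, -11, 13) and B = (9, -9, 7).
d = √[(2)² + (2)² + (-6)²] = √44 = 6.633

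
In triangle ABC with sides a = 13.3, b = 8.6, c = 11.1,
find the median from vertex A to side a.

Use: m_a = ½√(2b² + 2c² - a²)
m_a = ½√(2·8.6² + 2·11.1² - 13.3²)
m_a = ½√(147.92 + 246.42 - 176.89) = ½√217.45 = 7.373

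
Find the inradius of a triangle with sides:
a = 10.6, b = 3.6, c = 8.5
s = (a+b+c)/2 = (10.6+3.6+8.5)/2 = 11.35
Area = √(s(s-a)(s-b)(s-c)) = √(11.35·0.75·7.75·2.85) = 13.712
r = Area/s = 13.712/11.35 = 1.208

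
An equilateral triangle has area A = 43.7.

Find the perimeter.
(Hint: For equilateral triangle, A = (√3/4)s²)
A = (√3/4)s²  →  s² = 4A/√3 = 4·43.7/√3 = 100.921
s = 10.0459
Perimeter = 3s = 30.14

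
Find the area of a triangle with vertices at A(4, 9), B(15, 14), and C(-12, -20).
Using the coordinate formula: Area = (1/2)|x₁(y₂-y₃) + x₂(y₃-y₁) + x₃(y₁-y₂)|
Area = (1/2)|4(14-(-20)) + 15((-20)-9) + (-12)(9-14)|
Area = (1/2)|4*34 + 15*(-29) + (-12)*(-5)|
Area = (1/2)|136 + (-435) + 60|
Area = (1/2)*239 = 119.50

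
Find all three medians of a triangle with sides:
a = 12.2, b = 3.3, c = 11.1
Using m_x = ½√(2y² + 2z² - x²):
m_a = ½√(2·3.3² + 2·11.1² - 12.2²) = ½√119.36 = 5.463
m_b = ½√(2·12.2² + 2·11.1² - 3.3²) = ½√533.21 = 11.55
m_c = ½√(2·12.2² + 2·3.3² - 11.1²) = ½√196.25 = 7.004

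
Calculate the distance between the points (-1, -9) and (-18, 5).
Using the distance formula: d = sqrt((x₂-x₁)² + (y₂-y₁)²)
dx = (-18) - (-1) = -17
dy = 5 - (-9) = 14
d = sqrt((-17)² + 14²) = sqrt(289 + 196) = sqrt(485) = 22.02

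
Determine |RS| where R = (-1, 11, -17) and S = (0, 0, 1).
d = √[(1)² + (-11)² + (18)²] = √446 = 21.12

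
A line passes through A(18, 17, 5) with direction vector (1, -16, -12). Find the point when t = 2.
P(2) = (18 + 1(2), 17 + (-16)(2), 5 + (-12)(2)) = (20, -15, -19)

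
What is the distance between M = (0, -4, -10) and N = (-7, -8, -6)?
d = √[(-7)² + (-4)² + (4)²] = √81 = 9.0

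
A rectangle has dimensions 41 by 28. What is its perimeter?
Perimeter = 2 * (length + width)
Perimeter = 2 * (41 + 28)
Perimeter = 2 * 69
Perimeter = 138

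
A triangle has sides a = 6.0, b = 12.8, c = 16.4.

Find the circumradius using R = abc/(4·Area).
s = (a+b+c)/2 = 17.6
Area = √(s(s-a)(s-b)(s-c)) = √(17.6·11.6·4.8·1.2) = 34.2923
R = abc/(4·Area) = (6.0·12.8·16.4)/(4·34.2923) = 1259.52/137.1692 = 9.182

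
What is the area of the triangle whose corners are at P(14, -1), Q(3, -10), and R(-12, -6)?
Using the coordinate formula: Area = (1/2)|x₁(y₂-y₃) + x₂(y₃-y₁) + x₃(y₁-y₂)|
Area = (1/2)|14((-10)-(-6)) + 3((-6)-(-1)) + (-12)((-1)-(-10))|
Area = (1/2)|14*(-4) + 3*(-5) + (-12)*9|
Area = (1/2)|(-56) + (-15) + (-108)|
Area = (1/2)*179 = 89.50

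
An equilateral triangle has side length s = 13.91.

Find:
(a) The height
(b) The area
(a) Height h = s·√3/2 = 13.91·√3/2 = 12.05
(b) Area = (√3/4)·s² = (√3/4)·13.91² = (√3/4)·193.488 = 83.78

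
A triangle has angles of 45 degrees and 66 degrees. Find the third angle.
Sum of angles in a triangle = 180 degrees
Third angle = 180 - 45 - 66
Third angle = 69 degrees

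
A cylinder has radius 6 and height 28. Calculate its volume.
Volume = pi * r² * h
Volume = pi * 6² * 28
Volume = pi * 36 * 28
Volume = pi * 1008
Volume = 3166.73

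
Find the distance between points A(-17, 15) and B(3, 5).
Using the distance formula: d = sqrt((x₂-x₁)² + (y₂-y₁)²)
dx = 3 - (-17) = 20
dy = 5 - 15 = -10
d = sqrt(20² + (-10)²) = sqrt(400 + 100) = sqrt(500) = 22.36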